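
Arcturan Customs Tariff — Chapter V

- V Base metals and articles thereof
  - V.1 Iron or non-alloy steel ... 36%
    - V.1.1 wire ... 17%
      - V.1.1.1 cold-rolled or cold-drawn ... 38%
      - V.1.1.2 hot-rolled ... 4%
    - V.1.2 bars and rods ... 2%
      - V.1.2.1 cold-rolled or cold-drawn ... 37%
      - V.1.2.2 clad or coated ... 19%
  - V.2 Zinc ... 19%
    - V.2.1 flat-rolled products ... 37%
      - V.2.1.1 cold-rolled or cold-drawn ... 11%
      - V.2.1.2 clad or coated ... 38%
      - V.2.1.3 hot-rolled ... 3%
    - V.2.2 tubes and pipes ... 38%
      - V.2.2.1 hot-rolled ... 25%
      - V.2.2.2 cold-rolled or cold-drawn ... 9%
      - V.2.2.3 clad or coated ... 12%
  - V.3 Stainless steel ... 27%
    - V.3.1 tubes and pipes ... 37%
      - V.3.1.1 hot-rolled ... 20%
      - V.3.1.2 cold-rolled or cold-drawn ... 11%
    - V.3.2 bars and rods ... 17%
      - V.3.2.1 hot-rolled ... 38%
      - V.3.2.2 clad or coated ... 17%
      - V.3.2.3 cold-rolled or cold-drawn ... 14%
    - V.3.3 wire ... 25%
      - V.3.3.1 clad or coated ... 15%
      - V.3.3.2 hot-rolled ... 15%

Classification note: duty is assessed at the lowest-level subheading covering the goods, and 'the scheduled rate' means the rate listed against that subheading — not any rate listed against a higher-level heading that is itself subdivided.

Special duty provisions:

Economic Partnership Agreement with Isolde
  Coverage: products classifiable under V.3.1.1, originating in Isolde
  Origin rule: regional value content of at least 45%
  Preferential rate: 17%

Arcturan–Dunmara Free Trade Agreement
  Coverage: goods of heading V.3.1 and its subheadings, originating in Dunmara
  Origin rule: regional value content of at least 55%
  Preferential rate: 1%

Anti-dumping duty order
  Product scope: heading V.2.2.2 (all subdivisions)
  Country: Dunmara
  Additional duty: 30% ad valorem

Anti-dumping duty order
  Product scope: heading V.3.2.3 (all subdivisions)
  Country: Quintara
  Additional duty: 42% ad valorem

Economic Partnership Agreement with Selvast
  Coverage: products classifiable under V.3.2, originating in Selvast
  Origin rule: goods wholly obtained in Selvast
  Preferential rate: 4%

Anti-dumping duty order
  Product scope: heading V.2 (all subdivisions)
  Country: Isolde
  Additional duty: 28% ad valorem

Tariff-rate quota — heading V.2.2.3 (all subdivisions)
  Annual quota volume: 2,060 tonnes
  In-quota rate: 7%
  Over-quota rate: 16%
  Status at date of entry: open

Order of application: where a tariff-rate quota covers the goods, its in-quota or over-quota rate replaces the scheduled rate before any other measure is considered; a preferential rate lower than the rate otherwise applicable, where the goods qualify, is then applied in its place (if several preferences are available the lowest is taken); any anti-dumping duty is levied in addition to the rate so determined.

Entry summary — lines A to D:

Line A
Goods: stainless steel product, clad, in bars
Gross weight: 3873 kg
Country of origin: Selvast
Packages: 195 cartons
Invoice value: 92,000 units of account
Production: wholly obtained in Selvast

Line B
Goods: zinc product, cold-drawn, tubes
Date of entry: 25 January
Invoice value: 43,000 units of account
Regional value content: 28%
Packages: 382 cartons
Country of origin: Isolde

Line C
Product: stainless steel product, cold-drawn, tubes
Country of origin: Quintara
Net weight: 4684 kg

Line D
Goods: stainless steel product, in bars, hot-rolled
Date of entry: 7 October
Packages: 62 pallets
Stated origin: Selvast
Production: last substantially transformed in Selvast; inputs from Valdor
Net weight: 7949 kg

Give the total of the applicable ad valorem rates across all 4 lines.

Line A: stainless steel → V.3; in bars → V.3.2; clad → V.3.2.2. Scheduled 17%. Selvast agreement on V.3.2: wholly obtained → 4% available; preferential 4%. → 4%.
Line B: zinc → V.2; tubes → V.2.2; cold-drawn → V.2.2.2. Scheduled 9%. Isolde agreement on V.3.1.1: V.2.2.2 not covered; anti-dumping (Isolde, V.2): +28%; total 9% + 28% = 37%. → 37%.
Line C: stainless steel → V.3; tubes → V.3.1; cold-drawn → V.3.1.2. Scheduled 11%. No special measure applies. → 11%.
Line D: stainless steel → V.3; in bars → V.3.2; hot-rolled → V.3.2.1. Scheduled 38%. Selvast agreement on V.3.2: not wholly obtained. → 38%.
Sum: 4% + 37% + 11% + 38% = 90%.

90%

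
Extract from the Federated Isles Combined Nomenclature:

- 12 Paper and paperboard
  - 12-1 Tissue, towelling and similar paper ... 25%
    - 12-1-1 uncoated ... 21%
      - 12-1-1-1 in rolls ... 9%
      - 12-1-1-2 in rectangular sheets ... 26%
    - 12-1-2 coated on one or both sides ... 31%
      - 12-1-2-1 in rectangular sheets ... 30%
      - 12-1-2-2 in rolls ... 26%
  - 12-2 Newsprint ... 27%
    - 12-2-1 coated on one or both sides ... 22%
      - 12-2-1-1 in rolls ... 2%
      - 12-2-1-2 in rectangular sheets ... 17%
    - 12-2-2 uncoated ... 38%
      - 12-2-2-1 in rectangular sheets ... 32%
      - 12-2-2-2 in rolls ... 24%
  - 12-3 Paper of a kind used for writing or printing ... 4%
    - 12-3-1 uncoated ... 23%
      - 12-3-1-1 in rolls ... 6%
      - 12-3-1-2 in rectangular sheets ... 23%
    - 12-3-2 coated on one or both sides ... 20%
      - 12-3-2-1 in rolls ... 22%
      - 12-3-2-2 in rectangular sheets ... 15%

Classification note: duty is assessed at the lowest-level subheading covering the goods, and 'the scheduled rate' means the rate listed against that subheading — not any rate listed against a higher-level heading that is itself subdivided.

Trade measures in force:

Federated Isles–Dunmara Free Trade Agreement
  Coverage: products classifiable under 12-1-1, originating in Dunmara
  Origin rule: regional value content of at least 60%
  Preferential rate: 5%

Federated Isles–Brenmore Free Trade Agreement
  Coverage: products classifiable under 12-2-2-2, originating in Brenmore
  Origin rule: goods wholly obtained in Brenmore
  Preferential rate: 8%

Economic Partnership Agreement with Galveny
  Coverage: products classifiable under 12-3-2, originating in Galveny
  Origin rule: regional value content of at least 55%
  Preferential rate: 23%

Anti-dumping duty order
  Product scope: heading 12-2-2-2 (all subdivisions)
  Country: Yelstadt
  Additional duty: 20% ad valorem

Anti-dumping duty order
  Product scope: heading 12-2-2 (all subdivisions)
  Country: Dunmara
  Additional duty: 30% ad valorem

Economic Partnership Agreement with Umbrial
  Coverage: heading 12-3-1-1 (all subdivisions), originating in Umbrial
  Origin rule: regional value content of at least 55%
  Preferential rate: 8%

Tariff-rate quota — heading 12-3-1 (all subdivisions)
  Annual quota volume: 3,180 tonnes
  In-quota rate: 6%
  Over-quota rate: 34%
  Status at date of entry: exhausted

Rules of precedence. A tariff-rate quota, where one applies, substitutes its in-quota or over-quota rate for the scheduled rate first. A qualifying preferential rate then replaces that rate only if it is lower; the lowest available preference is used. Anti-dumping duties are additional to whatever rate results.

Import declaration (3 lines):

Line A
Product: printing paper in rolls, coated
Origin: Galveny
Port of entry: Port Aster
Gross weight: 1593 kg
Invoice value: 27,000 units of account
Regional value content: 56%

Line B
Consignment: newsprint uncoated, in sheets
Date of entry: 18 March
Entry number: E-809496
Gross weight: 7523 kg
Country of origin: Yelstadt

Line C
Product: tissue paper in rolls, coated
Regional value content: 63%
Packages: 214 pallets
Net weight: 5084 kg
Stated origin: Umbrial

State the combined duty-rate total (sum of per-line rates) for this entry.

Line A: printing paper → 12-3; coated → 12-3-2; in rolls → 12-3-2-1. Scheduled 22%. Galveny agreement on 12-3-2: RVC ≥ 55% → 23% available; preference 23% not lower than 22% → no reduction. → 22%.
Line B: newsprint → 12-2; uncoated → 12-2-2; in sheets → 12-2-2-1. Scheduled 32%. No special measure applies. → 32%.
Line C: tissue paper → 12-1; coated → 12-1-2; in rolls → 12-1-2-2. Scheduled 26%. Umbrial agreement on 12-3-1-1: 12-1-2-2 not covered. → 26%.
Sum: 22% + 32% + 26% = 80%.

80%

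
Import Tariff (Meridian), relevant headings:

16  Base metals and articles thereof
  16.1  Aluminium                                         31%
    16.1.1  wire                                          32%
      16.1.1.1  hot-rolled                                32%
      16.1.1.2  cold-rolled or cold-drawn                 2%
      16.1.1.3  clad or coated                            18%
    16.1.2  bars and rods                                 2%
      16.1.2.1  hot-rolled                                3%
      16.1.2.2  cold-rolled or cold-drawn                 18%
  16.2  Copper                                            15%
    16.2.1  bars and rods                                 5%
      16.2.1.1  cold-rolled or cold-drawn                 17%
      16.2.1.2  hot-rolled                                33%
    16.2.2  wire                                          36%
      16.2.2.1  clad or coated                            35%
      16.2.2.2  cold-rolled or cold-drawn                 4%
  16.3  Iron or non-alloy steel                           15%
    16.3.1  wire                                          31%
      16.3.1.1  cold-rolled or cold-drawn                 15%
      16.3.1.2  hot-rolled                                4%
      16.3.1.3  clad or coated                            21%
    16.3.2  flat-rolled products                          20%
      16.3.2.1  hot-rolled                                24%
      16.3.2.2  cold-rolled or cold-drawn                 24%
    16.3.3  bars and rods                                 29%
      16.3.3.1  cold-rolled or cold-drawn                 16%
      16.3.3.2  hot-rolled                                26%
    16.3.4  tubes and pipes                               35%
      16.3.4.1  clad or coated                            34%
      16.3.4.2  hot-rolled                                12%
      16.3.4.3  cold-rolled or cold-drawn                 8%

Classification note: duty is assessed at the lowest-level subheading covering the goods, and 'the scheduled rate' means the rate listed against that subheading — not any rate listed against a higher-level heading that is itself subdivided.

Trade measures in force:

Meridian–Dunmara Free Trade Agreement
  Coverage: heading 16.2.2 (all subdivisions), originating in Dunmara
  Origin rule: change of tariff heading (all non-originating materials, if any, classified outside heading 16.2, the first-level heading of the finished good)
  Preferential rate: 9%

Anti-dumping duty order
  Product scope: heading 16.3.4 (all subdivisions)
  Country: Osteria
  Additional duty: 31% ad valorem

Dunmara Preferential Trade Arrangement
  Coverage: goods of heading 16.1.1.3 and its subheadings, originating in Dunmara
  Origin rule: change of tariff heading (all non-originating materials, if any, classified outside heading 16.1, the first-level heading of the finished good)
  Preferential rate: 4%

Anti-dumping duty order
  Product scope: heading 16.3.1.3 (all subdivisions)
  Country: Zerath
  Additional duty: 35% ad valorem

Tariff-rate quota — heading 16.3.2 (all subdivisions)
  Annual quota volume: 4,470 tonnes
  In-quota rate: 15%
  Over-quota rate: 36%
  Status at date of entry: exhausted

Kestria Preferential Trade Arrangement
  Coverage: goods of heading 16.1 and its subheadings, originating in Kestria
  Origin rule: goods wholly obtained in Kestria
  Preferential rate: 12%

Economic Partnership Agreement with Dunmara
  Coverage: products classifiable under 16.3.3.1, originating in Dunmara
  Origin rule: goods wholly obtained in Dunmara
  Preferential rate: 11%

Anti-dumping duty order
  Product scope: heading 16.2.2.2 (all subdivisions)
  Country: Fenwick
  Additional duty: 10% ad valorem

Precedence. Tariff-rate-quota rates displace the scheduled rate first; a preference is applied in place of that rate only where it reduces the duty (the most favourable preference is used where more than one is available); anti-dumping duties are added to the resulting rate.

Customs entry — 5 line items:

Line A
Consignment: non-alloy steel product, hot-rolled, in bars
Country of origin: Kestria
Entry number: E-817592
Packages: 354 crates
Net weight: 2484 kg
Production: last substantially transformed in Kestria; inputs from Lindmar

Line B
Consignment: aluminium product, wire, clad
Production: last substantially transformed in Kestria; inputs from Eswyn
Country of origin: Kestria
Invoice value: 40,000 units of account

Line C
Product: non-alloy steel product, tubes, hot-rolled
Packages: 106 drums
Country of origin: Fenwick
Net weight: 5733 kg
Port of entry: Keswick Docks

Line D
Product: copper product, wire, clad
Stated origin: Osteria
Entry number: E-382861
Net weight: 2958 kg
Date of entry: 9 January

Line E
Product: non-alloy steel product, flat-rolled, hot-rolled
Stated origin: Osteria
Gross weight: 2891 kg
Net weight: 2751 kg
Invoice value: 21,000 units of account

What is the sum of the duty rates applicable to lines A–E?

127%

Line A: non-alloy steel → 16.3; in bars → 16.3.3; hot-rolled → 16.3.3.2. Scheduled 26%. Kestria agreement on 16.1: 16.3.3.2 not covered. → 26%.
Line B: aluminium → 16.1; wire → 16.1.1; clad → 16.1.1.3. Scheduled 18%. Kestria agreement on 16.1: not wholly obtained. → 18%.
Line C: non-alloy steel → 16.3; tubes → 16.3.4; hot-rolled → 16.3.4.2. Scheduled 12%. No special measure applies. → 12%.
Line D: copper → 16.2; wire → 16.2.2; clad → 16.2.2.1. Scheduled 35%. No special measure applies. → 35%.
Line E: non-alloy steel → 16.3; flat-rolled → 16.3.2; hot-rolled → 16.3.2.1. Scheduled 24%. quota on 16.3.2 exhausted → over-quota 36%. → 36%.
Sum: 26% + 18% + 12% + 35% + 36% = 127%.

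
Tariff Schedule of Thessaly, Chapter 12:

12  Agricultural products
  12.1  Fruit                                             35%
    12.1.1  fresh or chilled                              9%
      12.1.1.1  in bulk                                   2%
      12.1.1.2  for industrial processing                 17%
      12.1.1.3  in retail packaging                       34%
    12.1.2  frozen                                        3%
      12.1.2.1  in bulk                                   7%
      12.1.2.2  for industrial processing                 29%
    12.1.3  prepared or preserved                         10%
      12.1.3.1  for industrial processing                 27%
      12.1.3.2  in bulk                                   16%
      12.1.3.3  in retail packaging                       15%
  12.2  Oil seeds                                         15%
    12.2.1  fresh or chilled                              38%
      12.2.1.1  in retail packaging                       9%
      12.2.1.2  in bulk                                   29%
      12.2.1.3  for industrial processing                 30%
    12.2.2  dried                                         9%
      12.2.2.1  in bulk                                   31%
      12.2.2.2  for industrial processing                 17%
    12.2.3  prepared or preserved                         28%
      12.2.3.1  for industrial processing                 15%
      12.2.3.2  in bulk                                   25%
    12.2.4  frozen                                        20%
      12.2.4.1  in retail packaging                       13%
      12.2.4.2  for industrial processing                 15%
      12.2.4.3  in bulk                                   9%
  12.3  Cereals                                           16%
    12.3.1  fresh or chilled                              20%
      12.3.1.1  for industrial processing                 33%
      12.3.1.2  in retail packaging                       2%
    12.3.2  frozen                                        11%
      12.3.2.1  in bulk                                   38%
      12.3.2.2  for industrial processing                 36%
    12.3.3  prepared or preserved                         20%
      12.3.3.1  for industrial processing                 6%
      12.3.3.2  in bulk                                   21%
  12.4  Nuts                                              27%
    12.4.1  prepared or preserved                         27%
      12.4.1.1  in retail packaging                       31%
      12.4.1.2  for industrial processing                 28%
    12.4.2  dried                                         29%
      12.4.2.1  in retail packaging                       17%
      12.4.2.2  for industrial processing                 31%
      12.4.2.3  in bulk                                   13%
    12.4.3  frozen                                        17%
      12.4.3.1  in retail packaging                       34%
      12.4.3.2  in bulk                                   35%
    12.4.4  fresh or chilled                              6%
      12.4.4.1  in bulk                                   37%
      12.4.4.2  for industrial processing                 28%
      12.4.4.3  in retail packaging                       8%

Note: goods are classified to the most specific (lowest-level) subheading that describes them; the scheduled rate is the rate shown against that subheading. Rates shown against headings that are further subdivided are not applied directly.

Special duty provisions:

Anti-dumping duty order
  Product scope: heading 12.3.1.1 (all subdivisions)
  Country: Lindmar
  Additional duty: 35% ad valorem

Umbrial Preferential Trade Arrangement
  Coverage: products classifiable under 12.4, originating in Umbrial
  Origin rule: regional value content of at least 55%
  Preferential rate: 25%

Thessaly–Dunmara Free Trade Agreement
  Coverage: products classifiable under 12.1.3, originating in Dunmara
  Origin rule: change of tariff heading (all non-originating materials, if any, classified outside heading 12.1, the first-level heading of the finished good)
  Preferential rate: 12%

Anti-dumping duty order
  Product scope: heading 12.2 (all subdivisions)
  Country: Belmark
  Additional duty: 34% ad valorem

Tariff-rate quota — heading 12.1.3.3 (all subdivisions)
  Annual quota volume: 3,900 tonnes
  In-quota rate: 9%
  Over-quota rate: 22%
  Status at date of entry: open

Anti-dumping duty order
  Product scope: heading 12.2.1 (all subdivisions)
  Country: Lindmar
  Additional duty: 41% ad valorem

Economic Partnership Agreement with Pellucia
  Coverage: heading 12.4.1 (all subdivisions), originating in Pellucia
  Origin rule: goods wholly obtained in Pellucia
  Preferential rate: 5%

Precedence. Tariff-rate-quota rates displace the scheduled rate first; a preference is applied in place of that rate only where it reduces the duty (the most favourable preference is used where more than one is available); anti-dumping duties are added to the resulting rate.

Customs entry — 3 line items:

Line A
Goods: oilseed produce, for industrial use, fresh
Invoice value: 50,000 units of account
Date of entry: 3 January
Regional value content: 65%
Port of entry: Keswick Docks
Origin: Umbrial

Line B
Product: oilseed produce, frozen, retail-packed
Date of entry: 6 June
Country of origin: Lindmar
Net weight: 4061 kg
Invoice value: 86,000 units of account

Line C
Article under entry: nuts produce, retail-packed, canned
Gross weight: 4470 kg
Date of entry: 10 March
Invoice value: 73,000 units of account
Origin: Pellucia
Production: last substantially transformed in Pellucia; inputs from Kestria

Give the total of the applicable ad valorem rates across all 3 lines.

74%

Line A: oilseed → 12.2; fresh → 12.2.1; for industrial use → 12.2.1.3. Scheduled 30%. Umbrial agreement on 12.4: 12.2.1.3 not covered. → 30%.
Line B: oilseed → 12.2; frozen → 12.2.4; retail-packed → 12.2.4.1. Scheduled 13%. No special measure applies. → 13%.
Line C: nuts → 12.4; canned → 12.4.1; retail-packed → 12.4.1.1. Scheduled 31%. Pellucia agreement on 12.4.1: not wholly obtained. → 31%.
Sum: 30% + 13% + 31% = 74%.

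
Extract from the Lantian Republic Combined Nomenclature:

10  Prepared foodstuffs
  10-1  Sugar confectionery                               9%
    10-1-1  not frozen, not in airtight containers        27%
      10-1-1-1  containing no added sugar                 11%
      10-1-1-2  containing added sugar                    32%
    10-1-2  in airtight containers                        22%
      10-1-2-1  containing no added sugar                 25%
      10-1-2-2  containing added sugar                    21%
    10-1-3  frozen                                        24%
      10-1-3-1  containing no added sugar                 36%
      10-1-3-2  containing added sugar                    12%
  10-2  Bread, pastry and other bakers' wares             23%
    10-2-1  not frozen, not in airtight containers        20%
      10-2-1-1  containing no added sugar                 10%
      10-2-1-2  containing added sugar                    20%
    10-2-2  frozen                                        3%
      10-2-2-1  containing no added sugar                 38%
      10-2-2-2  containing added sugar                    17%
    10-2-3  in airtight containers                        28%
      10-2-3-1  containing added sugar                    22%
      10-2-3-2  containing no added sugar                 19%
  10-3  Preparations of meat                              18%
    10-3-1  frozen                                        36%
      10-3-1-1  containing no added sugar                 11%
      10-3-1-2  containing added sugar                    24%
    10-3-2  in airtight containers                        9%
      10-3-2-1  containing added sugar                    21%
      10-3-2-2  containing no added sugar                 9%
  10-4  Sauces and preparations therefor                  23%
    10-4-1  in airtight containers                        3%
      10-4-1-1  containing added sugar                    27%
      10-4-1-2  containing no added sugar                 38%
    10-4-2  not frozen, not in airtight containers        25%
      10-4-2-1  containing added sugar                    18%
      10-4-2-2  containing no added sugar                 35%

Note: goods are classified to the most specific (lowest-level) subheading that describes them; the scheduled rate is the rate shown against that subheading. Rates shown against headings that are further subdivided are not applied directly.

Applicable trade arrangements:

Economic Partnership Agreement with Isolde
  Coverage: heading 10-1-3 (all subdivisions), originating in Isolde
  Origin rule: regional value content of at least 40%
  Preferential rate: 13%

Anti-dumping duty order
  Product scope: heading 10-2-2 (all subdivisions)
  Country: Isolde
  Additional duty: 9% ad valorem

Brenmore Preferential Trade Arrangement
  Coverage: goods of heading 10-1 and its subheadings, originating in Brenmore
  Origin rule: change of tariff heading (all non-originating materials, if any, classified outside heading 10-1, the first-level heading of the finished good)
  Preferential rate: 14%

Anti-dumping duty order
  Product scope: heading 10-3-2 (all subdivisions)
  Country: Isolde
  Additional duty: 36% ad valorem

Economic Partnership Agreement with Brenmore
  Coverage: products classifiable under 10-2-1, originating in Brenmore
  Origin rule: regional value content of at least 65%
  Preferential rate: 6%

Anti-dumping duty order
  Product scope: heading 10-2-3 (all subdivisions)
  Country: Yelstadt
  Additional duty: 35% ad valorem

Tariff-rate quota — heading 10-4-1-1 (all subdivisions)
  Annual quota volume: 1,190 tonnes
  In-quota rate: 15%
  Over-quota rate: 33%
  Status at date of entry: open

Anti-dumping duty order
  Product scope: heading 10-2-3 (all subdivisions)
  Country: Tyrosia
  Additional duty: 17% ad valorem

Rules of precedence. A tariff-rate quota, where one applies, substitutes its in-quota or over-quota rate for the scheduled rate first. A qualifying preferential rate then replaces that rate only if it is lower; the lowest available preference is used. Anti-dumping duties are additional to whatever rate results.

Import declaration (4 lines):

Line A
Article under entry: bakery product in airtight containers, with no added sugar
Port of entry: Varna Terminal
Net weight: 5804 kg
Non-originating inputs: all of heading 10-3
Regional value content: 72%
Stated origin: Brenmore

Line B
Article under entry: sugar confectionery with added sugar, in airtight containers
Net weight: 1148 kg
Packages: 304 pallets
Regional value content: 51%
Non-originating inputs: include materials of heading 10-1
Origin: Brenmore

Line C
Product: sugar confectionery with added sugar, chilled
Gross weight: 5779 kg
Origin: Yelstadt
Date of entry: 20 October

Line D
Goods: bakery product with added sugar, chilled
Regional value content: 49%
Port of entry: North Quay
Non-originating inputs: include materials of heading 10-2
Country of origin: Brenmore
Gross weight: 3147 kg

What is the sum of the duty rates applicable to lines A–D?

Line A: bakery product → 10-2; in airtight containers → 10-2-3; with no added sugar → 10-2-3-2. Scheduled 19%. Brenmore agreement on 10-1: 10-2-3-2 not covered; Brenmore agreement on 10-2-1: 10-2-3-2 not covered. → 19%.
Line B: sugar confectionery → 10-1; in airtight containers → 10-1-2; with added sugar → 10-1-2-2. Scheduled 21%. Brenmore agreement on 10-1: CTH not met; Brenmore agreement on 10-2-1: 10-1-2-2 not covered. → 21%.
Line C: sugar confectionery → 10-1; chilled → 10-1-1; with added sugar → 10-1-1-2. Scheduled 32%. No special measure applies. → 32%.
Line D: bakery product → 10-2; chilled → 10-2-1; with added sugar → 10-2-1-2. Scheduled 20%. Brenmore agreement on 10-1: 10-2-1-2 not covered; Brenmore agreement on 10-2-1: RVC < 65%. → 20%.
Sum: 19% + 21% + 32% + 20% = 92%.

92%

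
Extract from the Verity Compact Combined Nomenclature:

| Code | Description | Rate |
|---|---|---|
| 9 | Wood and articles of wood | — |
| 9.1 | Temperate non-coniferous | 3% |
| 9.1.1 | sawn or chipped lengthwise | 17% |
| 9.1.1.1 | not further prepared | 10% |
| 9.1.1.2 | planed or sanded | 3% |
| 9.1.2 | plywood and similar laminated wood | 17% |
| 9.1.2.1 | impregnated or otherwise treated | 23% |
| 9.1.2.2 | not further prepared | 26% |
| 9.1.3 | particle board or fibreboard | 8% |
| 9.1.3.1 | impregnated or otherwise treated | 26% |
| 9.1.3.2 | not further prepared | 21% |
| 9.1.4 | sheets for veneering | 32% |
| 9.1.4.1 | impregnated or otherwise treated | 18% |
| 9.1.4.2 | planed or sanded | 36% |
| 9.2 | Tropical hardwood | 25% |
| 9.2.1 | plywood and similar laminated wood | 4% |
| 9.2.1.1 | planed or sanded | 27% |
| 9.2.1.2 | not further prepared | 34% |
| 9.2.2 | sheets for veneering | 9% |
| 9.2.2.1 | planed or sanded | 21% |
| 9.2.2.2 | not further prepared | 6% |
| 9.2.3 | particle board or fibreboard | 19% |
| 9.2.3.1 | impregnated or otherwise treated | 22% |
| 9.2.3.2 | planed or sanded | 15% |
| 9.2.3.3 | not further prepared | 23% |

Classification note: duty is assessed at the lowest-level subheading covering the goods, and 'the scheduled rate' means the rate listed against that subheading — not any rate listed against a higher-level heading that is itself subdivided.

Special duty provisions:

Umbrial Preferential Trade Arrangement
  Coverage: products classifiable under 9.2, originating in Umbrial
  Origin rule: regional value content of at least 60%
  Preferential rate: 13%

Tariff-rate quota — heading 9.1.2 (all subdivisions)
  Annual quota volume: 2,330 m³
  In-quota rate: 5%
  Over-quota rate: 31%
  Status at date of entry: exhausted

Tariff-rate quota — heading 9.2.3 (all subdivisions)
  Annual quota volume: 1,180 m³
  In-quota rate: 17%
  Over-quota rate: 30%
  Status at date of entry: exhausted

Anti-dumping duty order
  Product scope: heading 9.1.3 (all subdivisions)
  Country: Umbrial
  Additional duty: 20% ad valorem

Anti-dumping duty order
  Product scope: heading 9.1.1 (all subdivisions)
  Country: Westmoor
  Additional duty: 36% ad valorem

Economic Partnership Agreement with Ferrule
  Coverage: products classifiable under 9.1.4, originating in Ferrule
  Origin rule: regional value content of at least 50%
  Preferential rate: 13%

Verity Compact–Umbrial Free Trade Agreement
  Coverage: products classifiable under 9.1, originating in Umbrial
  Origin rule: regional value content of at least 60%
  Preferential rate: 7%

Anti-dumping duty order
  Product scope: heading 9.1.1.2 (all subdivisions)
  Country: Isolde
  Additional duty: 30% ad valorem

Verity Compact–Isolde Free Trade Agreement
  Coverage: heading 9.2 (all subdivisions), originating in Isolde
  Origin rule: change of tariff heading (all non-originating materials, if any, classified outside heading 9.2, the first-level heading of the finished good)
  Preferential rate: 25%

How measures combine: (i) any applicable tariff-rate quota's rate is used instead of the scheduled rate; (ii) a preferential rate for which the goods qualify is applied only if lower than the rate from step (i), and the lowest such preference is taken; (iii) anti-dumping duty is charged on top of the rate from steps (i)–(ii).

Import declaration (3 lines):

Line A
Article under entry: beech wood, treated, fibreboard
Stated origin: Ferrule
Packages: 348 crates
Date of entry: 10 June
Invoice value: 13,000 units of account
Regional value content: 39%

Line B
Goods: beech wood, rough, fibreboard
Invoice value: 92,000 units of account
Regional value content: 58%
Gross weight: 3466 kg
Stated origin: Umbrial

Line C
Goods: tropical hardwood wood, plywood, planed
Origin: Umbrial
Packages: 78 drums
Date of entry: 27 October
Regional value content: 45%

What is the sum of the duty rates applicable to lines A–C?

Line A: beech → 9.1; fibreboard → 9.1.3; treated → 9.1.3.1. Scheduled 26%. Ferrule agreement on 9.1.4: 9.1.3.1 not covered. → 26%.
Line B: beech → 9.1; fibreboard → 9.1.3; rough → 9.1.3.2. Scheduled 21%. Umbrial agreement on 9.2: 9.1.3.2 not covered; Umbrial agreement on 9.1: RVC < 60%; anti-dumping (Umbrial, 9.1.3): +20%; total 21% + 20% = 41%. → 41%.
Line C: tropical hardwood → 9.2; plywood → 9.2.1; planed → 9.2.1.1. Scheduled 27%. Umbrial agreement on 9.2: RVC < 60%; Umbrial agreement on 9.1: 9.2.1.1 not covered. → 27%.
Sum: 26% + 41% + 27% = 94%.

94%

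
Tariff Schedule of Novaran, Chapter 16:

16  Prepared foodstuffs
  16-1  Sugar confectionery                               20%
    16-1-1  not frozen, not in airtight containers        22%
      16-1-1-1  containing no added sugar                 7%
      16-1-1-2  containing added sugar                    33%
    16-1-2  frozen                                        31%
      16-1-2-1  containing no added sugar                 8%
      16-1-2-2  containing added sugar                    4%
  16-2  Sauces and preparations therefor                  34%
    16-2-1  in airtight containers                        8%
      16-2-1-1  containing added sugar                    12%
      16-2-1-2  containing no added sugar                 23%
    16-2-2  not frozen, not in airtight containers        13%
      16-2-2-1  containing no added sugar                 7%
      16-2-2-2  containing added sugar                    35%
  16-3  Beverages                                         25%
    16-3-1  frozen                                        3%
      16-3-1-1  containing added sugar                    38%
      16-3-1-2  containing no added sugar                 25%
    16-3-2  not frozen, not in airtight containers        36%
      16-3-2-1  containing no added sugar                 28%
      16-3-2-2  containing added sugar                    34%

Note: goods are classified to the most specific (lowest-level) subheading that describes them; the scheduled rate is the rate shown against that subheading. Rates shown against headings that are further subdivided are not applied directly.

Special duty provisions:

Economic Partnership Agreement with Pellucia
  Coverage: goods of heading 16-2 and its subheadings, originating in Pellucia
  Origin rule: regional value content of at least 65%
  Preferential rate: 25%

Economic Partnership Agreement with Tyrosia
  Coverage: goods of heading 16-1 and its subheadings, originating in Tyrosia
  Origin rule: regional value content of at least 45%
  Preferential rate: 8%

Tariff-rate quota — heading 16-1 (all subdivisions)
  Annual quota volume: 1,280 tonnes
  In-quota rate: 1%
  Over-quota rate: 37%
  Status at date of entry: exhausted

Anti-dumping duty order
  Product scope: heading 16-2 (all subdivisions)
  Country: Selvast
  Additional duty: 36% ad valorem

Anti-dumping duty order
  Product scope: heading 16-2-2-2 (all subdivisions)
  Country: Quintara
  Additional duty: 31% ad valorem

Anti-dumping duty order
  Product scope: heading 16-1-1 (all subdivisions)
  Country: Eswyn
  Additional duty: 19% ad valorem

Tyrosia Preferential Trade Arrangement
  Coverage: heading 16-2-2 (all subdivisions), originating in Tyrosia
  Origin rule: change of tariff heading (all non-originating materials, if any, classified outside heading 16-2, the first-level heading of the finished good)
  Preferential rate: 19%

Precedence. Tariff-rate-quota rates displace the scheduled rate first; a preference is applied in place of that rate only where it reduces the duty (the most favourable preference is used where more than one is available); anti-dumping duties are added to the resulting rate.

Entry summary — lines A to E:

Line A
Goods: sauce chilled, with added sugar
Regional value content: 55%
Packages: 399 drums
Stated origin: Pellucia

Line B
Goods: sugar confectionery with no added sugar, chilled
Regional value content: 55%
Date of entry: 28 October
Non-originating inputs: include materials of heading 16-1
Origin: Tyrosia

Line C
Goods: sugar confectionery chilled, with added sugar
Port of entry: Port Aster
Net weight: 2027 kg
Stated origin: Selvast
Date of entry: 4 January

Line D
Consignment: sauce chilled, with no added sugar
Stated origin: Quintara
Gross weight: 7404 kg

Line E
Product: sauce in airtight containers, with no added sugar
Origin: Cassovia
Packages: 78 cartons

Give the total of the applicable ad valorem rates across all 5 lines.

Line A: sauce → 16-2; chilled → 16-2-2; with added sugar → 16-2-2-2. Scheduled 35%. Pellucia agreement on 16-2: RVC < 65%. → 35%.
Line B: sugar confectionery → 16-1; chilled → 16-1-1; with no added sugar → 16-1-1-1. Scheduled 7%. quota on 16-1 exhausted → over-quota 37%; Tyrosia agreement on 16-1: RVC ≥ 45% → 8% available; Tyrosia agreement on 16-2-2: 16-1-1-1 not covered; preferential 8%. → 8%.
Line C: sugar confectionery → 16-1; chilled → 16-1-1; with added sugar → 16-1-1-2. Scheduled 33%. quota on 16-1 exhausted → over-quota 37%. → 37%.
Line D: sauce → 16-2; chilled → 16-2-2; with no added sugar → 16-2-2-1. Scheduled 7%. No special measure applies. → 7%.
Line E: sauce → 16-2; in airtight containers → 16-2-1; with no added sugar → 16-2-1-2. Scheduled 23%. No special measure applies. → 23%.
Sum: 35% + 8% + 37% + 7% + 23% = 110%.

110%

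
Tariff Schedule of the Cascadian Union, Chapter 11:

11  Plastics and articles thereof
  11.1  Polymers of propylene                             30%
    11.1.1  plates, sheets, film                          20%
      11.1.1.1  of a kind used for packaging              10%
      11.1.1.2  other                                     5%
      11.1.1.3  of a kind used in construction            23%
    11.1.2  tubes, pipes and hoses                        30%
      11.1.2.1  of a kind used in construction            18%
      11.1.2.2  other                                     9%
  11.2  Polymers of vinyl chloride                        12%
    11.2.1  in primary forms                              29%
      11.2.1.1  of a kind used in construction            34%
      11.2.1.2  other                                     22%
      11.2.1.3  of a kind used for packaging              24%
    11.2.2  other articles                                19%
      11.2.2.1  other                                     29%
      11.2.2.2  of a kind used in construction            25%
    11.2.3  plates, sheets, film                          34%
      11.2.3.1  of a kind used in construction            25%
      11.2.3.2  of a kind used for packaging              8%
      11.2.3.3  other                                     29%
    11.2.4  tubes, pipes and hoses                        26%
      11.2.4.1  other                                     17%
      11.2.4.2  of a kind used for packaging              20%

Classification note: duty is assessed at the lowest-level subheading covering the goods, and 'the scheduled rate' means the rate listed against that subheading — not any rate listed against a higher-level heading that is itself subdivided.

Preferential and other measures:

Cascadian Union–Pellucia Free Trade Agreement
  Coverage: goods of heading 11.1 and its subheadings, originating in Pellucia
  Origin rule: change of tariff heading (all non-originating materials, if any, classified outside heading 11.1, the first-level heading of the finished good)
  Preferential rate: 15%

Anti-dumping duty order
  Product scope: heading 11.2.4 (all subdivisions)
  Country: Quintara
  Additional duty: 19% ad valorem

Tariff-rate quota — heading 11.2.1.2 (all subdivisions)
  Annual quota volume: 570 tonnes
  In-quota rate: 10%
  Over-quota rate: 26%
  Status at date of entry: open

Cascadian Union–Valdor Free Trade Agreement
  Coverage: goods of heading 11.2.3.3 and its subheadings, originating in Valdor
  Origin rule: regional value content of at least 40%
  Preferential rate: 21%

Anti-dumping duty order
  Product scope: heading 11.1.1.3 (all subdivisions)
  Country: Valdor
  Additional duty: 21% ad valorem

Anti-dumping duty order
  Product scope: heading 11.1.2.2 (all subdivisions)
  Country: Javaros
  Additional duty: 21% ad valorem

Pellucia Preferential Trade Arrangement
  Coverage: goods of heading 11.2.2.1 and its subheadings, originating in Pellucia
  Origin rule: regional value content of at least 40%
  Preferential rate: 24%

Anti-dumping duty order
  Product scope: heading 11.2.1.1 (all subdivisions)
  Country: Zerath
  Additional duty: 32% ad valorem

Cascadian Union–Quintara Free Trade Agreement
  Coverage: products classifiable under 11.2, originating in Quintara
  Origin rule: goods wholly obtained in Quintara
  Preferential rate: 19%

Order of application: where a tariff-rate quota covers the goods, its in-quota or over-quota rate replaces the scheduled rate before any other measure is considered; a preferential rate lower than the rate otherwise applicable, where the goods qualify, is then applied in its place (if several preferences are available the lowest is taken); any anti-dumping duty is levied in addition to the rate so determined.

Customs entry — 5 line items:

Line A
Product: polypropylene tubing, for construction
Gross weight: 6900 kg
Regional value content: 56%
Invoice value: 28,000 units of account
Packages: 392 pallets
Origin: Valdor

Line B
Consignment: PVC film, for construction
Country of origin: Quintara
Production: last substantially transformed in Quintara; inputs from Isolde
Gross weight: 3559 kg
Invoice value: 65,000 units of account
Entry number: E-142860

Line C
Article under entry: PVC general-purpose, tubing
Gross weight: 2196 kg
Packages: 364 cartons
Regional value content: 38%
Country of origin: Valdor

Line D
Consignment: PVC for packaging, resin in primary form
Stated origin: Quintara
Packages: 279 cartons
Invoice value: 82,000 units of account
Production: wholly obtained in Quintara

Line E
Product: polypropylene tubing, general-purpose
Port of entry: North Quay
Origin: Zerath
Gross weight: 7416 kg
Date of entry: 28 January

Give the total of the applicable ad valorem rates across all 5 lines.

88%

Line A: polypropylene → 11.1; tubing → 11.1.2; for construction → 11.1.2.1. Scheduled 18%. Valdor agreement on 11.2.3.3: 11.1.2.1 not covered. → 18%.
Line B: PVC → 11.2; film → 11.2.3; for construction → 11.2.3.1. Scheduled 25%. Quintara agreement on 11.2: not wholly obtained. → 25%.
Line C: PVC → 11.2; tubing → 11.2.4; general-purpose → 11.2.4.1. Scheduled 17%. Valdor agreement on 11.2.3.3: 11.2.4.1 not covered. → 17%.
Line D: PVC → 11.2; resin in primary form → 11.2.1; for packaging → 11.2.1.3. Scheduled 24%. Quintara agreement on 11.2: wholly obtained → 19% available; preferential 19%. → 19%.
Line E: polypropylene → 11.1; tubing → 11.1.2; general-purpose → 11.1.2.2. Scheduled 9%. No special measure applies. → 9%.
Sum: 18% + 25% + 17% + 19% + 9% = 88%.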